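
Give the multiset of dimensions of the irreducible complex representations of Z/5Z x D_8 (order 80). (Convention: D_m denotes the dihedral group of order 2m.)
Dimensions: 1, 1, 1, 1, 1, 1, 1, 1, 1, 1, 1, 1, 1, 1, 1, 1, 1, 1, 1, 1, 2, 2, 2, 2, 2, 2, 2, 2, 2, 2, 2, 2, 2, 2, 2

There are 35 irreducibles (= number of conjugacy classes). Their dimensions d_i satisfy sum d_i^2 = |G| = 80: 1 + 1 + 1 + 1 + 1 + 1 + 1 + 1 + 1 + 1 + 1 + 1 + 1 + 1 + 1 + 1 + 1 + 1 + 1 + 1 + 4 + 4 + 4 + 4 + 4 + 4 + 4 + 4 + 4 + 4 + 4 + 4 + 4 + 4 + 4 = 80. (For the product with Z/5Z: each of the 5 1-dim characters of Z/5Z tensors with each irrep of D_8, giving 5 copies of each D_8-dimension.)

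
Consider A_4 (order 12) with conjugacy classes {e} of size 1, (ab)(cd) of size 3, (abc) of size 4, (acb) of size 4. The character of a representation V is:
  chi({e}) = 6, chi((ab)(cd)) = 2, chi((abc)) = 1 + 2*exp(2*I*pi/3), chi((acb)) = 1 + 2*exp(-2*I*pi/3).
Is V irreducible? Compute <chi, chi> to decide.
Not irreducible (reducible): <chi, chi> = 6 > 1.

Explanation: <chi, chi> = (1/|G|) sum_C |C| * |chi(C)|^2 = (1/12)[1*|6|^2 + 3*|2|^2 + 4*|1 + 2*exp(2*I*pi/3)|^2 + 4*|1 + 2*exp(-2*I*pi/3)|^2]
  = (1/12)[(36) + (12) + (12) + (12)] = 72/12 = 6.
(Exp terms are combined using exp(i*s)*conj(exp(i*t)) = exp(i*(s-t)), and sums of them are collapsed using the identity that for every m > 1 the m distinct m-th roots of unity sum to 0, e.g. 1 + exp(2*I*pi/3) + exp(-2*I*pi/3) = 0.)
A character is irreducible iff <chi, chi> = 1, so this representation is reducible.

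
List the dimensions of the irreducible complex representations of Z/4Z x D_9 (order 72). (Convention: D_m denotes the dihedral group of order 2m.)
Dimensions: 1, 1, 1, 1, 1, 1, 1, 1, 2, 2, 2, 2, 2, 2, 2, 2, 2, 2, 2, 2, 2, 2, 2, 2

Derivation: There are 24 irreducibles (= number of conjugacy classes). Their dimensions d_i satisfy sum d_i^2 = |G| = 72: 1 + 1 + 1 + 1 + 1 + 1 + 1 + 1 + 4 + 4 + 4 + 4 + 4 + 4 + 4 + 4 + 4 + 4 + 4 + 4 + 4 + 4 + 4 + 4 = 72. (For the product with Z/4Z: each of the 4 1-dim characters of Z/4Z tensors with each irrep of D_9, giving 4 copies of each D_9-dimension.)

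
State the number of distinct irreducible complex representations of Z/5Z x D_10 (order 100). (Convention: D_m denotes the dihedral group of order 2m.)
40

Working: The number of irreducible complex representations of a finite group equals its number of conjugacy classes. For a direct product, #classes(G x H) = #classes(G) * #classes(H). Z/5Z has 5 classes (abelian), D_10 has 8 classes, so 5 * 8 = 40, so Z/5Z x D_10 (order 100) has exactly 40 irreducible complex representations.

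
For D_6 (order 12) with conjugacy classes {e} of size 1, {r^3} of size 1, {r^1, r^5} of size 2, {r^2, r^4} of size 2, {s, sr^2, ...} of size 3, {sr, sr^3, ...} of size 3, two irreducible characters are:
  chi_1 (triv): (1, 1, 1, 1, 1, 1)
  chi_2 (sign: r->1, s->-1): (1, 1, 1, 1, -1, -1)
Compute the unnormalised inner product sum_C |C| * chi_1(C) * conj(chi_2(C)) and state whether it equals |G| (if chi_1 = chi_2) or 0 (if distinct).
Sum = 0; so <chi_1, chi_2> = 0 (distinct irreducibles are orthogonal).

Proof sketch: Compute term by term over conjugacy classes (|C| * chi_1(C) * conj(chi_2(C))):
  1*(1)*conj(1) + 1*(1)*conj(1) + 2*(1)*conj(1) + 2*(1)*conj(1) + 3*(1)*conj(-1) + 3*(1)*conj(-1)
  = (1) + (1) + (2) + (2) + (-3) + (-3)
  = 0.
Dividing by |G| = 12 gives 0/12 = 0, matching the row-orthogonality relation <chi_1, chi_2> = [chi_1 = chi_2].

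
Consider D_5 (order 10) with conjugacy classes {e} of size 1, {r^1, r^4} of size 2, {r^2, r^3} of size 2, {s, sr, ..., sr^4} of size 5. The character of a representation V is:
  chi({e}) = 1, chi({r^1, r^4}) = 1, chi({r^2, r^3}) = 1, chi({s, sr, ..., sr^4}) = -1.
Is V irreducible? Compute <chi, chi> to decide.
Irreducible: <chi, chi> = 1.

Solution. <chi, chi> = (1/|G|) sum_C |C| * |chi(C)|^2 = (1/10)[1*|1|^2 + 2*|1|^2 + 2*|1|^2 + 5*|-1|^2]
  = (1/10)[(1) + (2) + (2) + (5)] = 10/10 = 1.
A character is irreducible iff <chi, chi> = 1, so this representation is irreducible.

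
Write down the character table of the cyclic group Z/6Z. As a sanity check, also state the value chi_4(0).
Character table of Z/6Z (irreps indexed chi_0,...,chi_5 with chi_k(m) = zeta_6^(k*m), zeta_6 = exp(2*pi*i/6)):
  irrep \ class  {0} (size 1)  {1} (size 1)    {2} (size 1)    {3} (size 1)  {4} (size 1)    {5} (size 1)  
  chi_0          1             1               1               1             1               1             
  chi_1          1             exp(I*pi/3)     exp(2*I*pi/3)   -1            exp(-2*I*pi/3)  exp(-I*pi/3)  
  chi_2          1             exp(2*I*pi/3)   exp(-2*I*pi/3)  1             exp(2*I*pi/3)   exp(-2*I*pi/3)
  chi_3          1             -1              1               -1            1               -1            
  chi_4          1             exp(-2*I*pi/3)  exp(2*I*pi/3)   1             exp(-2*I*pi/3)  exp(2*I*pi/3) 
  chi_5          1             exp(-I*pi/3)    exp(-2*I*pi/3)  -1            exp(2*I*pi/3)   exp(I*pi/3)   

Spot check: chi_4(0) = zeta_6^(4*0) = zeta_6^0 = 1.

Z/6Z is abelian, so all 6 irreducible complex representations are 1-dimensional. They are given by chi_k(m) = zeta_6^(k*m) for k = 0,...,5. Row orthogonality: sum_m chi_k(m) conj(chi_l(m)) = 6 * [k = l].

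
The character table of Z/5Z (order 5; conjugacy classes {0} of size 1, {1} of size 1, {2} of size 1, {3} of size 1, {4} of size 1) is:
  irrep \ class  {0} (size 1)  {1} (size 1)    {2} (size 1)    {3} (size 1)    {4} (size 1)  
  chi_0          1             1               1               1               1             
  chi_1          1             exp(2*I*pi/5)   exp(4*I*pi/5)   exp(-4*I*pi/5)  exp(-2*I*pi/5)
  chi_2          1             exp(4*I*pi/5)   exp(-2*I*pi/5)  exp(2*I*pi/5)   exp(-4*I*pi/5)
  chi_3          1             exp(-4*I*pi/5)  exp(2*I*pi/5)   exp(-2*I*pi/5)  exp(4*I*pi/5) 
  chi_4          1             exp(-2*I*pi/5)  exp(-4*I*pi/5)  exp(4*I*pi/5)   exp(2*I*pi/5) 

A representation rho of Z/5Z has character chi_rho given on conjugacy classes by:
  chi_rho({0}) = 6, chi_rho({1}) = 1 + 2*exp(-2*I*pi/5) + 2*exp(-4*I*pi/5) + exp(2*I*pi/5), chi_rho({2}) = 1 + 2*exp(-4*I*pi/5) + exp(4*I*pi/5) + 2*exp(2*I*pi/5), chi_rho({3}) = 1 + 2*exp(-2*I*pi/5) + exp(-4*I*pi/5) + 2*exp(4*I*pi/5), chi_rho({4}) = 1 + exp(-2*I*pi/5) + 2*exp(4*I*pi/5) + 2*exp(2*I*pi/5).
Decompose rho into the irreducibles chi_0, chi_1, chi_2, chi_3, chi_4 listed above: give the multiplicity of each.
Multiplicities: chi_0: 1, chi_1: 1, chi_2: 0, chi_3: 2, chi_4: 2.

Solution. Use <chi_rho, chi> = (1/|G|) sum_C |C| * chi_rho(C) * conj(chi(C)) with |G| = 5 for each irreducible chi in the table:
  <chi_rho, chi_0> = (1/5)[1*(6)*conj(1) + 1*(1 + 2*exp(-2*I*pi/5) + 2*exp(-4*I*pi/5) + exp(2*I*pi/5))*conj(1) + 1*(1 + 2*exp(-4*I*pi/5) + exp(4*I*pi/5) + 2*exp(2*I*pi/5))*conj(1) + 1*(1 + 2*exp(-2*I*pi/5) + exp(-4*I*pi/5) + 2*exp(4*I*pi/5))*conj(1) + 1*(1 + exp(-2*I*pi/5) + 2*exp(4*I*pi/5) + 2*exp(2*I*pi/5))*conj(1)]
      = (1/5)[(6) + (1 + 2*exp(-2*I*pi/5) + 2*exp(-4*I*pi/5) + exp(2*I*pi/5)) + (1 + 2*exp(-4*I*pi/5) + exp(4*I*pi/5) + 2*exp(2*I*pi/5)) + (1 + 2*exp(-2*I*pi/5) + exp(-4*I*pi/5) + 2*exp(4*I*pi/5)) + (1 + exp(-2*I*pi/5) + 2*exp(4*I*pi/5) + 2*exp(2*I*pi/5))] = 5/5 = 1
  <chi_rho, chi_1> = (1/5)[1*(6)*conj(1) + 1*(1 + 2*exp(-2*I*pi/5) + 2*exp(-4*I*pi/5) + exp(2*I*pi/5))*conj(exp(2*I*pi/5)) + 1*(1 + 2*exp(-4*I*pi/5) + exp(4*I*pi/5) + 2*exp(2*I*pi/5))*conj(exp(4*I*pi/5)) + 1*(1 + 2*exp(-2*I*pi/5) + exp(-4*I*pi/5) + 2*exp(4*I*pi/5))*conj(exp(-4*I*pi/5)) + 1*(1 + exp(-2*I*pi/5) + 2*exp(4*I*pi/5) + 2*exp(2*I*pi/5))*conj(exp(-2*I*pi/5))]
      = (1/5)[(6) + (1 + 2*exp(-4*I*pi/5) + exp(-2*I*pi/5) + 2*exp(4*I*pi/5)) + (1 + 2*exp(-2*I*pi/5) + exp(-4*I*pi/5) + 2*exp(2*I*pi/5)) + (1 + 2*exp(-2*I*pi/5) + exp(4*I*pi/5) + 2*exp(2*I*pi/5)) + (1 + 2*exp(-4*I*pi/5) + exp(2*I*pi/5) + 2*exp(4*I*pi/5))] = 5/5 = 1
  <chi_rho, chi_2> = (1/5)[1*(6)*conj(1) + 1*(1 + 2*exp(-2*I*pi/5) + 2*exp(-4*I*pi/5) + exp(2*I*pi/5))*conj(exp(4*I*pi/5)) + 1*(1 + 2*exp(-4*I*pi/5) + exp(4*I*pi/5) + 2*exp(2*I*pi/5))*conj(exp(-2*I*pi/5)) + 1*(1 + 2*exp(-2*I*pi/5) + exp(-4*I*pi/5) + 2*exp(4*I*pi/5))*conj(exp(2*I*pi/5)) + 1*(1 + exp(-2*I*pi/5) + 2*exp(4*I*pi/5) + 2*exp(2*I*pi/5))*conj(exp(-4*I*pi/5))]
      = (1/5)[(6) + (exp(-2*I*pi/5) + exp(-4*I*pi/5) + 2*exp(4*I*pi/5) + 2*exp(2*I*pi/5)) + (2*exp(-2*I*pi/5) + exp(-4*I*pi/5) + exp(2*I*pi/5) + 2*exp(4*I*pi/5)) + (2*exp(-4*I*pi/5) + exp(-2*I*pi/5) + exp(4*I*pi/5) + 2*exp(2*I*pi/5)) + (2*exp(-2*I*pi/5) + 2*exp(-4*I*pi/5) + exp(4*I*pi/5) + exp(2*I*pi/5))] = 0/5 = 0
  <chi_rho, chi_3> = (1/5)[1*(6)*conj(1) + 1*(1 + 2*exp(-2*I*pi/5) + 2*exp(-4*I*pi/5) + exp(2*I*pi/5))*conj(exp(-4*I*pi/5)) + 1*(1 + 2*exp(-4*I*pi/5) + exp(4*I*pi/5) + 2*exp(2*I*pi/5))*conj(exp(2*I*pi/5)) + 1*(1 + 2*exp(-2*I*pi/5) + exp(-4*I*pi/5) + 2*exp(4*I*pi/5))*conj(exp(-2*I*pi/5)) + 1*(1 + exp(-2*I*pi/5) + 2*exp(4*I*pi/5) + 2*exp(2*I*pi/5))*conj(exp(4*I*pi/5))]
      = (1/5)[(6) + (2 + exp(-4*I*pi/5) + exp(4*I*pi/5) + 2*exp(2*I*pi/5)) + (2 + exp(-2*I*pi/5) + exp(2*I*pi/5) + 2*exp(4*I*pi/5)) + (2 + 2*exp(-4*I*pi/5) + exp(-2*I*pi/5) + exp(2*I*pi/5)) + (2 + 2*exp(-2*I*pi/5) + exp(-4*I*pi/5) + exp(4*I*pi/5))] = 10/5 = 2
  <chi_rho, chi_4> = (1/5)[1*(6)*conj(1) + 1*(1 + 2*exp(-2*I*pi/5) + 2*exp(-4*I*pi/5) + exp(2*I*pi/5))*conj(exp(-2*I*pi/5)) + 1*(1 + 2*exp(-4*I*pi/5) + exp(4*I*pi/5) + 2*exp(2*I*pi/5))*conj(exp(-4*I*pi/5)) + 1*(1 + 2*exp(-2*I*pi/5) + exp(-4*I*pi/5) + 2*exp(4*I*pi/5))*conj(exp(4*I*pi/5)) + 1*(1 + exp(-2*I*pi/5) + 2*exp(4*I*pi/5) + 2*exp(2*I*pi/5))*conj(exp(2*I*pi/5))]
      = (1/5)[(6) + (2 + 2*exp(-2*I*pi/5) + exp(4*I*pi/5) + exp(2*I*pi/5)) + (2 + 2*exp(-4*I*pi/5) + exp(-2*I*pi/5) + exp(4*I*pi/5)) + (2 + exp(-4*I*pi/5) + exp(2*I*pi/5) + 2*exp(4*I*pi/5)) + (2 + exp(-2*I*pi/5) + exp(-4*I*pi/5) + 2*exp(2*I*pi/5))] = 10/5 = 2
(Exp terms are combined using exp(i*s)*conj(exp(i*t)) = exp(i*(s-t)), and sums of them are collapsed using the identity that for every m > 1 the m distinct m-th roots of unity sum to 0, e.g. 1 + exp(2*I*pi/3) + exp(-2*I*pi/3) = 0.)
Dimension check: dim(rho) = sum (mult * dim) = 1*1 + 1*1 + 0*1 + 2*1 + 2*1 = 6 = chi_rho(e) = 6.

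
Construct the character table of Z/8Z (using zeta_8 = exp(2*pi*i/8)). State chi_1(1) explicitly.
Character table of Z/8Z (irreps indexed chi_0,...,chi_7 with chi_k(m) = zeta_8^(k*m), zeta_8 = exp(2*pi*i/8)):
  irrep \ class  {0} (size 1)  {1} (size 1)    {2} (size 1)  {3} (size 1)    {4} (size 1)  {5} (size 1)    {6} (size 1)  {7} (size 1)  
  chi_0          1             1               1             1               1             1               1             1             
  chi_1          1             exp(I*pi/4)     I             exp(3*I*pi/4)   -1            exp(-3*I*pi/4)  -I            exp(-I*pi/4)  
  chi_2          1             I               -1            -I              1             I               -1            -I            
  chi_3          1             exp(3*I*pi/4)   -I            exp(I*pi/4)     -1            exp(-I*pi/4)    I             exp(-3*I*pi/4)
  chi_4          1             -1              1             -1              1             -1              1             -1            
  chi_5          1             exp(-3*I*pi/4)  I             exp(-I*pi/4)    -1            exp(I*pi/4)     -I            exp(3*I*pi/4) 
  chi_6          1             -I              -1            I               1             -I              -1            I             
  chi_7          1             exp(-I*pi/4)    -I            exp(-3*I*pi/4)  -1            exp(3*I*pi/4)   I             exp(I*pi/4)   

Spot check: chi_1(1) = zeta_8^(1*1) = zeta_8^1 = exp(I*pi/4).

Justification: Z/8Z is abelian, so all 8 irreducible complex representations are 1-dimensional. They are given by chi_k(m) = zeta_8^(k*m) for k = 0,...,7. Row orthogonality: sum_m chi_k(m) conj(chi_l(m)) = 8 * [k = l].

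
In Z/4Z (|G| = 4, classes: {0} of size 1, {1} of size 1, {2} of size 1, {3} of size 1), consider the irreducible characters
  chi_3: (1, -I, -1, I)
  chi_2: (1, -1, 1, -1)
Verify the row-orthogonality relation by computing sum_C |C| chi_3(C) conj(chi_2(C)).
Sum = 0; so <chi_3, chi_2> = 0 (distinct irreducibles are orthogonal).

Justification: Compute term by term over conjugacy classes (|C| * chi_3(C) * conj(chi_2(C))):
  1*(1)*conj(1) + 1*(-I)*conj(-1) + 1*(-1)*conj(1) + 1*(I)*conj(-1)
  = (1) + (I) + (-1) + (-I)
  = 0.
(Exp terms are combined using exp(i*s)*conj(exp(i*t)) = exp(i*(s-t)), and sums of them are collapsed using the identity that for every m > 1 the m distinct m-th roots of unity sum to 0, e.g. 1 + exp(2*I*pi/3) + exp(-2*I*pi/3) = 0.)
Dividing by |G| = 4 gives 0/4 = 0, matching the row-orthogonality relation <chi_3, chi_2> = [chi_3 = chi_2].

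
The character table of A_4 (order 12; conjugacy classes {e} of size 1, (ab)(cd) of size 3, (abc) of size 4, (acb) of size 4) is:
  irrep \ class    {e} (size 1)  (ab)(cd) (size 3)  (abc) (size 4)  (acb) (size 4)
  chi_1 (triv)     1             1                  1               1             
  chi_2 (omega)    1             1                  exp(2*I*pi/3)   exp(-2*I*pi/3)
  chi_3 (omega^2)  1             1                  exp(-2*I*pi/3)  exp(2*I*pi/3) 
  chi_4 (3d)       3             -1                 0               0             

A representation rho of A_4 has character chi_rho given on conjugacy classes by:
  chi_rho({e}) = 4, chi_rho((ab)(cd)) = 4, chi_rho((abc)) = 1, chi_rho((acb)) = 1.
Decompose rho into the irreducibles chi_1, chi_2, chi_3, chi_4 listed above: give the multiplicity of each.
Multiplicities: chi_1: 2, chi_2: 1, chi_3: 1, chi_4: 0.

Reasoning: Use <chi_rho, chi> = (1/|G|) sum_C |C| * chi_rho(C) * conj(chi(C)) with |G| = 12 for each irreducible chi in the table:
  <chi_rho, chi_1> = (1/12)[1*(4)*conj(1) + 3*(4)*conj(1) + 4*(1)*conj(1) + 4*(1)*conj(1)]
      = (1/12)[(4) + (12) + (4) + (4)] = 24/12 = 2
  <chi_rho, chi_2> = (1/12)[1*(4)*conj(1) + 3*(4)*conj(1) + 4*(1)*conj(exp(2*I*pi/3)) + 4*(1)*conj(exp(-2*I*pi/3))]
      = (1/12)[(4) + (12) + (4 + 8*exp(-2*I*pi/3) + 4*exp(2*I*pi/3)) + (4 + 4*exp(-2*I*pi/3) + 8*exp(2*I*pi/3))] = 12/12 = 1
  <chi_rho, chi_3> = (1/12)[1*(4)*conj(1) + 3*(4)*conj(1) + 4*(1)*conj(exp(-2*I*pi/3)) + 4*(1)*conj(exp(2*I*pi/3))]
      = (1/12)[(4) + (12) + (4 + 4*exp(-2*I*pi/3) + 8*exp(2*I*pi/3)) + (4 + 8*exp(-2*I*pi/3) + 4*exp(2*I*pi/3))] = 12/12 = 1
  <chi_rho, chi_4> = (1/12)[1*(4)*conj(3) + 3*(4)*conj(-1) + 4*(1)*conj(0) + 4*(1)*conj(0)]
      = (1/12)[(12) + (-12) + (0) + (0)] = 0/12 = 0
(Exp terms are combined using exp(i*s)*conj(exp(i*t)) = exp(i*(s-t)), and sums of them are collapsed using the identity that for every m > 1 the m distinct m-th roots of unity sum to 0, e.g. 1 + exp(2*I*pi/3) + exp(-2*I*pi/3) = 0.)
Dimension check: dim(rho) = sum (mult * dim) = 2*1 + 1*1 + 1*1 + 0*3 = 4 = chi_rho(e) = 4.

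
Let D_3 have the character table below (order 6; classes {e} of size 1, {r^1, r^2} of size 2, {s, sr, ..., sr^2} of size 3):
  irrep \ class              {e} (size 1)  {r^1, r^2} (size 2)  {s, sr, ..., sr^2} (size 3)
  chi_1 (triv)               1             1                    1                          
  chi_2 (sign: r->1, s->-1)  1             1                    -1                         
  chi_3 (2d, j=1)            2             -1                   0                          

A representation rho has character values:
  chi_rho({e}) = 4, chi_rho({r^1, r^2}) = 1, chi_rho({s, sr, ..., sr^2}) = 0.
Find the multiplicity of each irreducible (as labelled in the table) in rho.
Multiplicities: chi_1: 1, chi_2: 1, chi_3: 1.

Proof sketch: Use <chi_rho, chi> = (1/|G|) sum_C |C| * chi_rho(C) * conj(chi(C)) with |G| = 6 for each irreducible chi in the table:
  <chi_rho, chi_1> = (1/6)[1*(4)*conj(1) + 2*(1)*conj(1) + 3*(0)*conj(1)]
      = (1/6)[(4) + (2) + (0)] = 6/6 = 1
  <chi_rho, chi_2> = (1/6)[1*(4)*conj(1) + 2*(1)*conj(1) + 3*(0)*conj(-1)]
      = (1/6)[(4) + (2) + (0)] = 6/6 = 1
  <chi_rho, chi_3> = (1/6)[1*(4)*conj(2) + 2*(1)*conj(-1) + 3*(0)*conj(0)]
      = (1/6)[(8) + (-2) + (0)] = 6/6 = 1
Dimension check: dim(rho) = sum (mult * dim) = 1*1 + 1*1 + 1*2 = 4 = chi_rho(e) = 4.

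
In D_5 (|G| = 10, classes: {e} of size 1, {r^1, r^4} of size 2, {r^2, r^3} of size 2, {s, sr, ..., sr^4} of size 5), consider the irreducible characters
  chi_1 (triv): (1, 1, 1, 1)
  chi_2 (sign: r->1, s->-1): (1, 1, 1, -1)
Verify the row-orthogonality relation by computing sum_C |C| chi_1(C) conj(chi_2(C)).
Sum = 0; so <chi_1, chi_2> = 0 (distinct irreducibles are orthogonal).

Argument: Compute term by term over conjugacy classes (|C| * chi_1(C) * conj(chi_2(C))):
  1*(1)*conj(1) + 2*(1)*conj(1) + 2*(1)*conj(1) + 5*(1)*conj(-1)
  = (1) + (2) + (2) + (-5)
  = 0.
Dividing by |G| = 10 gives 0/10 = 0, matching the row-orthogonality relation <chi_1, chi_2> = [chi_1 = chi_2].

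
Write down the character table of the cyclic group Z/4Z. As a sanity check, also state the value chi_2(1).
Character table of Z/4Z (irreps indexed chi_0,...,chi_3 with chi_k(m) = zeta_4^(k*m), zeta_4 = exp(2*pi*i/4)):
  irrep \ class  {0} (size 1)  {1} (size 1)  {2} (size 1)  {3} (size 1)
  chi_0          1             1             1             1           
  chi_1          1             I             -1            -I          
  chi_2          1             -1            1             -1          
  chi_3          1             -I            -1            I           

Spot check: chi_2(1) = zeta_4^(2*1) = zeta_4^2 = -1.

Argument: Z/4Z is abelian, so all 4 irreducible complex representations are 1-dimensional. They are given by chi_k(m) = zeta_4^(k*m) for k = 0,...,3. Row orthogonality: sum_m chi_k(m) conj(chi_l(m)) = 4 * [k = l].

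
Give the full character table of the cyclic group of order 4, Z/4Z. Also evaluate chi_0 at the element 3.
Character table of Z/4Z (irreps indexed chi_0,...,chi_3 with chi_k(m) = zeta_4^(k*m), zeta_4 = exp(2*pi*i/4)):
  irrep \ class  {0} (size 1)  {1} (size 1)  {2} (size 1)  {3} (size 1)
  chi_0          1             1             1             1           
  chi_1          1             I             -1            -I          
  chi_2          1             -1            1             -1          
  chi_3          1             -I            -1            I           

Spot check: chi_0(3) = zeta_4^(0*3) = zeta_4^0 = 1.

Z/4Z is abelian, so all 4 irreducible complex representations are 1-dimensional. They are given by chi_k(m) = zeta_4^(k*m) for k = 0,...,3. Row orthogonality: sum_m chi_k(m) conj(chi_l(m)) = 4 * [k = l].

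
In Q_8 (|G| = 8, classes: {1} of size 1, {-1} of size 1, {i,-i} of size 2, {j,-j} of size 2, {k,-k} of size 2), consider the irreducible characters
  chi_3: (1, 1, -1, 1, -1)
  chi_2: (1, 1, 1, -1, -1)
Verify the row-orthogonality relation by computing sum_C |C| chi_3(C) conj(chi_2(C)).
Sum = 0; so <chi_3, chi_2> = 0 (distinct irreducibles are orthogonal).

Compute term by term over conjugacy classes (|C| * chi_3(C) * conj(chi_2(C))):
  1*(1)*conj(1) + 1*(1)*conj(1) + 2*(-1)*conj(1) + 2*(1)*conj(-1) + 2*(-1)*conj(-1)
  = (1) + (1) + (-2) + (-2) + (2)
  = 0.
Dividing by |G| = 8 gives 0/8 = 0, matching the row-orthogonality relation <chi_3, chi_2> = [chi_3 = chi_2].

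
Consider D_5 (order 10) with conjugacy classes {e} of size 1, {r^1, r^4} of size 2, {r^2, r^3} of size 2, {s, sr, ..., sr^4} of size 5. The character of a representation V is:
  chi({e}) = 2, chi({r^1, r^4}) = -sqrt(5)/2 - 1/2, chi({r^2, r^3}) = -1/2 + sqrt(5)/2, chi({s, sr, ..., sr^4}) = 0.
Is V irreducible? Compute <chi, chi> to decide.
Irreducible: <chi, chi> = 1.

Argument: <chi, chi> = (1/|G|) sum_C |C| * |chi(C)|^2 = (1/10)[1*|2|^2 + 2*|-sqrt(5)/2 - 1/2|^2 + 2*|-1/2 + sqrt(5)/2|^2 + 5*|0|^2]
  = (1/10)[(4) + (sqrt(5) + 3) + (3 - sqrt(5)) + (0)] = 10/10 = 1.
A character is irreducible iff <chi, chi> = 1, so this representation is irreducible.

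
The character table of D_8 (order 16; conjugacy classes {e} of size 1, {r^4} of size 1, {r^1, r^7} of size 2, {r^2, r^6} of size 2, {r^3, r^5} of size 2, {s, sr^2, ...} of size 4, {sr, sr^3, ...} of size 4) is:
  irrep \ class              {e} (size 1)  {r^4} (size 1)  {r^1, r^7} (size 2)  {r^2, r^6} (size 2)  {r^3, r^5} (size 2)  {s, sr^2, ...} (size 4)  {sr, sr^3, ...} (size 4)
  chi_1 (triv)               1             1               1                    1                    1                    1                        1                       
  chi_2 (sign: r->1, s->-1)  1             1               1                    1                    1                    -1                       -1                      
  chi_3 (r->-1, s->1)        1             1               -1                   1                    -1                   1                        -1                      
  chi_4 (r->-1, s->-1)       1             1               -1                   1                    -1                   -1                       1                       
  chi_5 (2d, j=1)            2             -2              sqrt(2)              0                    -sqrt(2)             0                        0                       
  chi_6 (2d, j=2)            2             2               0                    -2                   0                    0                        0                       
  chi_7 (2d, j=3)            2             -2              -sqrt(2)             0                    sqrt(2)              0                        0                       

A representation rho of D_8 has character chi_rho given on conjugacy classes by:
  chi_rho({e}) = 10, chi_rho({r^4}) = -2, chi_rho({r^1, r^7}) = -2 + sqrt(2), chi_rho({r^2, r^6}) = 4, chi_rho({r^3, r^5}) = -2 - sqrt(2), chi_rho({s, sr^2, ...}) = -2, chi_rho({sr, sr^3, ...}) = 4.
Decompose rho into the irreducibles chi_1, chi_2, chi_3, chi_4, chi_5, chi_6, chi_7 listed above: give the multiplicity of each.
Multiplicities: chi_1: 1, chi_2: 0, chi_3: 0, chi_4: 3, chi_5: 2, chi_6: 0, chi_7: 1.

Solution. Use <chi_rho, chi> = (1/|G|) sum_C |C| * chi_rho(C) * conj(chi(C)) with |G| = 16 for each irreducible chi in the table:
  <chi_rho, chi_1> = (1/16)[1*(10)*conj(1) + 1*(-2)*conj(1) + 2*(-2 + sqrt(2))*conj(1) + 2*(4)*conj(1) + 2*(-2 - sqrt(2))*conj(1) + 4*(-2)*conj(1) + 4*(4)*conj(1)]
      = (1/16)[(10) + (-2) + (-4 + 2*sqrt(2)) + (8) + (-4 - 2*sqrt(2)) + (-8) + (16)] = 16/16 = 1
  <chi_rho, chi_2> = (1/16)[1*(10)*conj(1) + 1*(-2)*conj(1) + 2*(-2 + sqrt(2))*conj(1) + 2*(4)*conj(1) + 2*(-2 - sqrt(2))*conj(1) + 4*(-2)*conj(-1) + 4*(4)*conj(-1)]
      = (1/16)[(10) + (-2) + (-4 + 2*sqrt(2)) + (8) + (-4 - 2*sqrt(2)) + (8) + (-16)] = 0/16 = 0
  <chi_rho, chi_3> = (1/16)[1*(10)*conj(1) + 1*(-2)*conj(1) + 2*(-2 + sqrt(2))*conj(-1) + 2*(4)*conj(1) + 2*(-2 - sqrt(2))*conj(-1) + 4*(-2)*conj(1) + 4*(4)*conj(-1)]
      = (1/16)[(10) + (-2) + (4 - 2*sqrt(2)) + (8) + (2*sqrt(2) + 4) + (-8) + (-16)] = 0/16 = 0
  <chi_rho, chi_4> = (1/16)[1*(10)*conj(1) + 1*(-2)*conj(1) + 2*(-2 + sqrt(2))*conj(-1) + 2*(4)*conj(1) + 2*(-2 - sqrt(2))*conj(-1) + 4*(-2)*conj(-1) + 4*(4)*conj(1)]
      = (1/16)[(10) + (-2) + (4 - 2*sqrt(2)) + (8) + (2*sqrt(2) + 4) + (8) + (16)] = 48/16 = 3
  <chi_rho, chi_5> = (1/16)[1*(10)*conj(2) + 1*(-2)*conj(-2) + 2*(-2 + sqrt(2))*conj(sqrt(2)) + 2*(4)*conj(0) + 2*(-2 - sqrt(2))*conj(-sqrt(2)) + 4*(-2)*conj(0) + 4*(4)*conj(0)]
      = (1/16)[(20) + (4) + (4 - 4*sqrt(2)) + (0) + (4 + 4*sqrt(2)) + (0) + (0)] = 32/16 = 2
  <chi_rho, chi_6> = (1/16)[1*(10)*conj(2) + 1*(-2)*conj(2) + 2*(-2 + sqrt(2))*conj(0) + 2*(4)*conj(-2) + 2*(-2 - sqrt(2))*conj(0) + 4*(-2)*conj(0) + 4*(4)*conj(0)]
      = (1/16)[(20) + (-4) + (0) + (-16) + (0) + (0) + (0)] = 0/16 = 0
  <chi_rho, chi_7> = (1/16)[1*(10)*conj(2) + 1*(-2)*conj(-2) + 2*(-2 + sqrt(2))*conj(-sqrt(2)) + 2*(4)*conj(0) + 2*(-2 - sqrt(2))*conj(sqrt(2)) + 4*(-2)*conj(0) + 4*(4)*conj(0)]
      = (1/16)[(20) + (4) + (-4 + 4*sqrt(2)) + (0) + (-4*sqrt(2) - 4) + (0) + (0)] = 16/16 = 1
Dimension check: dim(rho) = sum (mult * dim) = 1*1 + 0*1 + 0*1 + 3*1 + 2*2 + 0*2 + 1*2 = 10 = chi_rho(e) = 10.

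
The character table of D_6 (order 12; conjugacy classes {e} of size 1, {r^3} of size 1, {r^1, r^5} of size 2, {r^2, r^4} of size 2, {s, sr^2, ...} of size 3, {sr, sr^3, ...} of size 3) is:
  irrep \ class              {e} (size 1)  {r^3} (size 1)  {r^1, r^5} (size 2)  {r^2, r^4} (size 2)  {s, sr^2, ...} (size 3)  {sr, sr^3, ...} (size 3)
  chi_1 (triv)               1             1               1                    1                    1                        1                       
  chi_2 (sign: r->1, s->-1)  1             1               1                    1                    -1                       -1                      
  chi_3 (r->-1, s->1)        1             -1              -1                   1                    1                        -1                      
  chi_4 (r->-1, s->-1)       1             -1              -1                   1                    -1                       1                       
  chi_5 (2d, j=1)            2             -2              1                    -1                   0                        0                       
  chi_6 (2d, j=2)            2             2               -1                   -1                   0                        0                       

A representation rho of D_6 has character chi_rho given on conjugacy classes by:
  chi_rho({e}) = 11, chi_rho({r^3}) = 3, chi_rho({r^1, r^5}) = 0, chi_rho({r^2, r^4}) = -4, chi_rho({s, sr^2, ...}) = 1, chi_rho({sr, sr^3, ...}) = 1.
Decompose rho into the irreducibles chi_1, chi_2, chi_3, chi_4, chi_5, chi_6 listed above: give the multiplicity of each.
Multiplicities: chi_1: 1, chi_2: 0, chi_3: 0, chi_4: 0, chi_5: 2, chi_6: 3.

Argument: Use <chi_rho, chi> = (1/|G|) sum_C |C| * chi_rho(C) * conj(chi(C)) with |G| = 12 for each irreducible chi in the table:
  <chi_rho, chi_1> = (1/12)[1*(11)*conj(1) + 1*(3)*conj(1) + 2*(0)*conj(1) + 2*(-4)*conj(1) + 3*(1)*conj(1) + 3*(1)*conj(1)]
      = (1/12)[(11) + (3) + (0) + (-8) + (3) + (3)] = 12/12 = 1
  <chi_rho, chi_2> = (1/12)[1*(11)*conj(1) + 1*(3)*conj(1) + 2*(0)*conj(1) + 2*(-4)*conj(1) + 3*(1)*conj(-1) + 3*(1)*conj(-1)]
      = (1/12)[(11) + (3) + (0) + (-8) + (-3) + (-3)] = 0/12 = 0
  <chi_rho, chi_3> = (1/12)[1*(11)*conj(1) + 1*(3)*conj(-1) + 2*(0)*conj(-1) + 2*(-4)*conj(1) + 3*(1)*conj(1) + 3*(1)*conj(-1)]
      = (1/12)[(11) + (-3) + (0) + (-8) + (3) + (-3)] = 0/12 = 0
  <chi_rho, chi_4> = (1/12)[1*(11)*conj(1) + 1*(3)*conj(-1) + 2*(0)*conj(-1) + 2*(-4)*conj(1) + 3*(1)*conj(-1) + 3*(1)*conj(1)]
      = (1/12)[(11) + (-3) + (0) + (-8) + (-3) + (3)] = 0/12 = 0
  <chi_rho, chi_5> = (1/12)[1*(11)*conj(2) + 1*(3)*conj(-2) + 2*(0)*conj(1) + 2*(-4)*conj(-1) + 3*(1)*conj(0) + 3*(1)*conj(0)]
      = (1/12)[(22) + (-6) + (0) + (8) + (0) + (0)] = 24/12 = 2
  <chi_rho, chi_6> = (1/12)[1*(11)*conj(2) + 1*(3)*conj(2) + 2*(0)*conj(-1) + 2*(-4)*conj(-1) + 3*(1)*conj(0) + 3*(1)*conj(0)]
      = (1/12)[(22) + (6) + (0) + (8) + (0) + (0)] = 36/12 = 3
Dimension check: dim(rho) = sum (mult * dim) = 1*1 + 0*1 + 0*1 + 0*1 + 2*2 + 3*2 = 11 = chi_rho(e) = 11.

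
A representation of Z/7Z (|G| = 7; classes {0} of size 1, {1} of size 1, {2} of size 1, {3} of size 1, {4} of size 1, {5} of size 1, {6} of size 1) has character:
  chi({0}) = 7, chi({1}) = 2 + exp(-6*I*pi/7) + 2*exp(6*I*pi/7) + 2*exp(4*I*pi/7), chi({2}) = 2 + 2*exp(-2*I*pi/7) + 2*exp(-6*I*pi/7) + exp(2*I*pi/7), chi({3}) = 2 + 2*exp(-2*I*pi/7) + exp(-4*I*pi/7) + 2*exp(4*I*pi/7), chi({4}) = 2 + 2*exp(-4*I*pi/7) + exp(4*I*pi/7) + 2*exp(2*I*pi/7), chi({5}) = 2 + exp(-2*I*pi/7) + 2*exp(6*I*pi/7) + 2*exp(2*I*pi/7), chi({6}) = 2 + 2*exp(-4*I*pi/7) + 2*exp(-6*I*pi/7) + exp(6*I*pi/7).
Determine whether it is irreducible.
Not irreducible (reducible): <chi, chi> = 13 > 1.

Details: <chi, chi> = (1/|G|) sum_C |C| * |chi(C)|^2 = (1/7)[1*|7|^2 + 1*|2 + exp(-6*I*pi/7) + 2*exp(6*I*pi/7) + 2*exp(4*I*pi/7)|^2 + 1*|2 + 2*exp(-2*I*pi/7) + 2*exp(-6*I*pi/7) + exp(2*I*pi/7)|^2 + 1*|2 + 2*exp(-2*I*pi/7) + exp(-4*I*pi/7) + 2*exp(4*I*pi/7)|^2 + 1*|2 + 2*exp(-4*I*pi/7) + exp(4*I*pi/7) + 2*exp(2*I*pi/7)|^2 + 1*|2 + exp(-2*I*pi/7) + 2*exp(6*I*pi/7) + 2*exp(2*I*pi/7)|^2 + 1*|2 + 2*exp(-4*I*pi/7) + 2*exp(-6*I*pi/7) + exp(6*I*pi/7)|^2]
  = (1/7)[(49) + (7) + (7) + (7) + (7) + (7) + (7)] = 91/7 = 13.
(Exp terms are combined using exp(i*s)*conj(exp(i*t)) = exp(i*(s-t)), and sums of them are collapsed using the identity that for every m > 1 the m distinct m-th roots of unity sum to 0, e.g. 1 + exp(2*I*pi/3) + exp(-2*I*pi/3) = 0.)
A character is irreducible iff <chi, chi> = 1, so this representation is reducible.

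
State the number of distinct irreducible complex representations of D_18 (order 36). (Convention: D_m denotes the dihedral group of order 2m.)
12

Derivation: The number of irreducible complex representations of a finite group equals its number of conjugacy classes. D_18 has 12 conjugacy classes (n/2 + 3 for n even), so D_18 (order 36) has exactly 12 irreducible complex representations.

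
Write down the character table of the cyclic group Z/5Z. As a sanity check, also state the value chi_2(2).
Character table of Z/5Z (irreps indexed chi_0,...,chi_4 with chi_k(m) = zeta_5^(k*m), zeta_5 = exp(2*pi*i/5)):
  irrep \ class  {0} (size 1)  {1} (size 1)    {2} (size 1)    {3} (size 1)    {4} (size 1)  
  chi_0          1             1               1               1               1             
  chi_1          1             exp(2*I*pi/5)   exp(4*I*pi/5)   exp(-4*I*pi/5)  exp(-2*I*pi/5)
  chi_2          1             exp(4*I*pi/5)   exp(-2*I*pi/5)  exp(2*I*pi/5)   exp(-4*I*pi/5)
  chi_3          1             exp(-4*I*pi/5)  exp(2*I*pi/5)   exp(-2*I*pi/5)  exp(4*I*pi/5) 
  chi_4          1             exp(-2*I*pi/5)  exp(-4*I*pi/5)  exp(4*I*pi/5)   exp(2*I*pi/5) 

Spot check: chi_2(2) = zeta_5^(2*2) = zeta_5^4 = exp(-2*I*pi/5).

Argument: Z/5Z is abelian, so all 5 irreducible complex representations are 1-dimensional. They are given by chi_k(m) = zeta_5^(k*m) for k = 0,...,4. Row orthogonality: sum_m chi_k(m) conj(chi_l(m)) = 5 * [k = l].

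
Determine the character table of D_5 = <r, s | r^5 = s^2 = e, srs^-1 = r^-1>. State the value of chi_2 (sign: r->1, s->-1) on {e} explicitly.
Conjugacy classes: {e} of size 1, {r^1, r^4} of size 2, {r^2, r^3} of size 2, {s, sr, ..., sr^4} of size 5.
Character table:
  irrep \ class              {e} (size 1)  {r^1, r^4} (size 2)  {r^2, r^3} (size 2)  {s, sr, ..., sr^4} (size 5)
  chi_1 (triv)               1             1                    1                    1                          
  chi_2 (sign: r->1, s->-1)  1             1                    1                    -1                         
  chi_3 (2d, j=1)            2             -1/2 + sqrt(5)/2     -sqrt(5)/2 - 1/2     0                          
  chi_4 (2d, j=2)            2             -sqrt(5)/2 - 1/2     -1/2 + sqrt(5)/2     0                          

Spot check: chi_2 (sign: r->1, s->-1) on {e} = 1.

D_5 has order 2*5 = 10 with 4 conjugacy classes, hence 4 irreducibles. Sum of squared dims 1 + 1 + 4 + 4 = 10 = |G|. Linear characters come from the abelianisation; the 2-dimensional irreps have character r^k -> 2*cos(2*pi*j*k/5), reflections -> 0.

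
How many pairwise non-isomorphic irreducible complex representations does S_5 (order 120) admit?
7

Details: The number of irreducible complex representations of a finite group equals its number of conjugacy classes. Conjugacy classes in S_5 correspond to cycle types, i.e. partitions of 5; there are p(5) = 7 of them, so S_5 (order 120) has exactly 7 irreducible complex representations.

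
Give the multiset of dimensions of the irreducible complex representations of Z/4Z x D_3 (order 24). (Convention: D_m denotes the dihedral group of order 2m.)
Dimensions: 1, 1, 1, 1, 1, 1, 1, 1, 2, 2, 2, 2

Details: There are 12 irreducibles (= number of conjugacy classes). Their dimensions d_i satisfy sum d_i^2 = |G| = 24: 1 + 1 + 1 + 1 + 1 + 1 + 1 + 1 + 4 + 4 + 4 + 4 = 24. (For the product with Z/4Z: each of the 4 1-dim characters of Z/4Z tensors with each irrep of D_3, giving 4 copies of each D_3-dimension.)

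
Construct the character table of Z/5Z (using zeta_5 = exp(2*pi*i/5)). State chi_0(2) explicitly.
Character table of Z/5Z (irreps indexed chi_0,...,chi_4 with chi_k(m) = zeta_5^(k*m), zeta_5 = exp(2*pi*i/5)):
  irrep \ class  {0} (size 1)  {1} (size 1)    {2} (size 1)    {3} (size 1)    {4} (size 1)  
  chi_0          1             1               1               1               1             
  chi_1          1             exp(2*I*pi/5)   exp(4*I*pi/5)   exp(-4*I*pi/5)  exp(-2*I*pi/5)
  chi_2          1             exp(4*I*pi/5)   exp(-2*I*pi/5)  exp(2*I*pi/5)   exp(-4*I*pi/5)
  chi_3          1             exp(-4*I*pi/5)  exp(2*I*pi/5)   exp(-2*I*pi/5)  exp(4*I*pi/5) 
  chi_4          1             exp(-2*I*pi/5)  exp(-4*I*pi/5)  exp(4*I*pi/5)   exp(2*I*pi/5) 

Spot check: chi_0(2) = zeta_5^(0*2) = zeta_5^0 = 1.

Why: Z/5Z is abelian, so all 5 irreducible complex representations are 1-dimensional. They are given by chi_k(m) = zeta_5^(k*m) for k = 0,...,4. Row orthogonality: sum_m chi_k(m) conj(chi_l(m)) = 5 * [k = l].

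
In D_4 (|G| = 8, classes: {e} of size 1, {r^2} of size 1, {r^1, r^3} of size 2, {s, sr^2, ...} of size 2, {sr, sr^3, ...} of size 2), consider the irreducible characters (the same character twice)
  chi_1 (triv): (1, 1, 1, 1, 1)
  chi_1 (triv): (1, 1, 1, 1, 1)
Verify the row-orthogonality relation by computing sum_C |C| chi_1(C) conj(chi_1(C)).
Sum = 8 = |G| = 8; so <chi_1, chi_1> = 1 (norm-1 confirms irreducibility).

Justification: Compute term by term over conjugacy classes (|C| * chi_1(C) * conj(chi_1(C))):
  1*(1)*conj(1) + 1*(1)*conj(1) + 2*(1)*conj(1) + 2*(1)*conj(1) + 2*(1)*conj(1)
  = (1) + (1) + (2) + (2) + (2)
  = 8.
Dividing by |G| = 8 gives 8/8 = 1, matching the row-orthogonality relation <chi_1, chi_1> = [chi_1 = chi_1].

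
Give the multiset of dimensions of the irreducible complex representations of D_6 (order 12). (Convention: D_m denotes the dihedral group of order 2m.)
Dimensions: 1, 1, 1, 1, 2, 2

Justification: There are 6 irreducibles (= number of conjugacy classes). Their dimensions d_i satisfy sum d_i^2 = |G| = 12: 1 + 1 + 1 + 1 + 4 + 4 = 12.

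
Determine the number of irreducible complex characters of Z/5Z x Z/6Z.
30

Solution. The number of irreducible complex representations of a finite group equals its number of conjugacy classes. Z/5Z x Z/6Z is abelian of order 30, so every element is its own conjugacy class: 30 classes, so Z/5Z x Z/6Z (order 30) has exactly 30 irreducible complex representations.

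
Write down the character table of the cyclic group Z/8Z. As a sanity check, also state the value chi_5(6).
Character table of Z/8Z (irreps indexed chi_0,...,chi_7 with chi_k(m) = zeta_8^(k*m), zeta_8 = exp(2*pi*i/8)):
  irrep \ class  {0} (size 1)  {1} (size 1)    {2} (size 1)  {3} (size 1)    {4} (size 1)  {5} (size 1)    {6} (size 1)  {7} (size 1)  
  chi_0          1             1               1             1               1             1               1             1             
  chi_1          1             exp(I*pi/4)     I             exp(3*I*pi/4)   -1            exp(-3*I*pi/4)  -I            exp(-I*pi/4)  
  chi_2          1             I               -1            -I              1             I               -1            -I            
  chi_3          1             exp(3*I*pi/4)   -I            exp(I*pi/4)     -1            exp(-I*pi/4)    I             exp(-3*I*pi/4)
  chi_4          1             -1              1             -1              1             -1              1             -1            
  chi_5          1             exp(-3*I*pi/4)  I             exp(-I*pi/4)    -1            exp(I*pi/4)     -I            exp(3*I*pi/4) 
  chi_6          1             -I              -1            I               1             -I              -1            I             
  chi_7          1             exp(-I*pi/4)    -I            exp(-3*I*pi/4)  -1            exp(3*I*pi/4)   I             exp(I*pi/4)   

Spot check: chi_5(6) = zeta_8^(5*6) = zeta_8^30 = -I.

Justification: Z/8Z is abelian, so all 8 irreducible complex representations are 1-dimensional. They are given by chi_k(m) = zeta_8^(k*m) for k = 0,...,7. Row orthogonality: sum_m chi_k(m) conj(chi_l(m)) = 8 * [k = l].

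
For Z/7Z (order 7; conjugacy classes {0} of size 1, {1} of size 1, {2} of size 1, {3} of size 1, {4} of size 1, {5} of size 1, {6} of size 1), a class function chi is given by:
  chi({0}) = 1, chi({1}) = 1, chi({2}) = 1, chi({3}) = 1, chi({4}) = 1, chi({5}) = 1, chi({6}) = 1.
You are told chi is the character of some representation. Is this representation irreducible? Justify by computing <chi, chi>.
Irreducible: <chi, chi> = 1.

Derivation: <chi, chi> = (1/|G|) sum_C |C| * |chi(C)|^2 = (1/7)[1*|1|^2 + 1*|1|^2 + 1*|1|^2 + 1*|1|^2 + 1*|1|^2 + 1*|1|^2 + 1*|1|^2]
  = (1/7)[(1) + (1) + (1) + (1) + (1) + (1) + (1)] = 7/7 = 1.
(Exp terms are combined using exp(i*s)*conj(exp(i*t)) = exp(i*(s-t)), and sums of them are collapsed using the identity that for every m > 1 the m distinct m-th roots of unity sum to 0, e.g. 1 + exp(2*I*pi/3) + exp(-2*I*pi/3) = 0.)
A character is irreducible iff <chi, chi> = 1, so this representation is irreducible.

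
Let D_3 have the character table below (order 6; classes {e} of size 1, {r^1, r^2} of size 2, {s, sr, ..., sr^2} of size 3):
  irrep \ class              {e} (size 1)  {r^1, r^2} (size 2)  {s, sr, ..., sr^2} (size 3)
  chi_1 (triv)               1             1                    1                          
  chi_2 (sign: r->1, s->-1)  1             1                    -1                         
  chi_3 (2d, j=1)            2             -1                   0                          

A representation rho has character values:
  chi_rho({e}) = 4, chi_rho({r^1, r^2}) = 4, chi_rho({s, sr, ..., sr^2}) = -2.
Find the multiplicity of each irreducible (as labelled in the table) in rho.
Multiplicities: chi_1: 1, chi_2: 3, chi_3: 0.

Explanation: Use <chi_rho, chi> = (1/|G|) sum_C |C| * chi_rho(C) * conj(chi(C)) with |G| = 6 for each irreducible chi in the table:
  <chi_rho, chi_1> = (1/6)[1*(4)*conj(1) + 2*(4)*conj(1) + 3*(-2)*conj(1)]
      = (1/6)[(4) + (8) + (-6)] = 6/6 = 1
  <chi_rho, chi_2> = (1/6)[1*(4)*conj(1) + 2*(4)*conj(1) + 3*(-2)*conj(-1)]
      = (1/6)[(4) + (8) + (6)] = 18/6 = 3
  <chi_rho, chi_3> = (1/6)[1*(4)*conj(2) + 2*(4)*conj(-1) + 3*(-2)*conj(0)]
      = (1/6)[(8) + (-8) + (0)] = 0/6 = 0
Dimension check: dim(rho) = sum (mult * dim) = 1*1 + 3*1 + 0*2 = 4 = chi_rho(e) = 4.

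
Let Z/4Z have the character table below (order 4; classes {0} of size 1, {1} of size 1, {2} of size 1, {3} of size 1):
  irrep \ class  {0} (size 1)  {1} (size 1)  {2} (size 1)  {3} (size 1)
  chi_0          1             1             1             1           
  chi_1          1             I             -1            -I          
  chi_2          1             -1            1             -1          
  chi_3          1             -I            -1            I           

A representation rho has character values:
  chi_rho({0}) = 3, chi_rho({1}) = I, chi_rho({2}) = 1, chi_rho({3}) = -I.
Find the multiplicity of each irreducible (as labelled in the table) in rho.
Multiplicities: chi_0: 1, chi_1: 1, chi_2: 1, chi_3: 0.

Why: Use <chi_rho, chi> = (1/|G|) sum_C |C| * chi_rho(C) * conj(chi(C)) with |G| = 4 for each irreducible chi in the table:
  <chi_rho, chi_0> = (1/4)[1*(3)*conj(1) + 1*(I)*conj(1) + 1*(1)*conj(1) + 1*(-I)*conj(1)]
      = (1/4)[(3) + (I) + (1) + (-I)] = 4/4 = 1
  <chi_rho, chi_1> = (1/4)[1*(3)*conj(1) + 1*(I)*conj(I) + 1*(1)*conj(-1) + 1*(-I)*conj(-I)]
      = (1/4)[(3) + (1) + (-1) + (1)] = 4/4 = 1
  <chi_rho, chi_2> = (1/4)[1*(3)*conj(1) + 1*(I)*conj(-1) + 1*(1)*conj(1) + 1*(-I)*conj(-1)]
      = (1/4)[(3) + (-I) + (1) + (I)] = 4/4 = 1
  <chi_rho, chi_3> = (1/4)[1*(3)*conj(1) + 1*(I)*conj(-I) + 1*(1)*conj(-1) + 1*(-I)*conj(I)]
      = (1/4)[(3) + (-1) + (-1) + (-1)] = 0/4 = 0
(Exp terms are combined using exp(i*s)*conj(exp(i*t)) = exp(i*(s-t)), and sums of them are collapsed using the identity that for every m > 1 the m distinct m-th roots of unity sum to 0, e.g. 1 + exp(2*I*pi/3) + exp(-2*I*pi/3) = 0.)
Dimension check: dim(rho) = sum (mult * dim) = 1*1 + 1*1 + 1*1 + 0*1 = 3 = chi_rho(e) = 3.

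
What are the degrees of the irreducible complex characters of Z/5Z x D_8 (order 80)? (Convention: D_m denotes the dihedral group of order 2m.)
Dimensions: 1, 1, 1, 1, 1, 1, 1, 1, 1, 1, 1, 1, 1, 1, 1, 1, 1, 1, 1, 1, 2, 2, 2, 2, 2, 2, 2, 2, 2, 2, 2, 2, 2, 2, 2

Proof sketch: There are 35 irreducibles (= number of conjugacy classes). Their dimensions d_i satisfy sum d_i^2 = |G| = 80: 1 + 1 + 1 + 1 + 1 + 1 + 1 + 1 + 1 + 1 + 1 + 1 + 1 + 1 + 1 + 1 + 1 + 1 + 1 + 1 + 4 + 4 + 4 + 4 + 4 + 4 + 4 + 4 + 4 + 4 + 4 + 4 + 4 + 4 + 4 = 80. (For the product with Z/5Z: each of the 5 1-dim characters of Z/5Z tensors with each irrep of D_8, giving 5 copies of each D_8-dimension.)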